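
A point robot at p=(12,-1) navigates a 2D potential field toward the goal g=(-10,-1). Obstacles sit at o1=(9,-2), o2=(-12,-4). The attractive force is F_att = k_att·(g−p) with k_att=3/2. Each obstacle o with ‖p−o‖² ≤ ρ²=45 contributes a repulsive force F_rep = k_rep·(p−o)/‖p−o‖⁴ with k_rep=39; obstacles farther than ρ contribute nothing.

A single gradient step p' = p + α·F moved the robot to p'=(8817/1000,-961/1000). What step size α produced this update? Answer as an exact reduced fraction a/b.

α = 1/10

F_att = 3/2·(g−p) = 3/2·(-22,0) = (-33.0000,0.0000)
o1: d²=10 ≤ ρ²=45; F_rep = 39·(3,1)/10² = (1.1700,0.3900)
o2: d²=585 > ρ²=45 → inactive
F = F_att + ΣF_rep = (-31.8300,0.3900)
Δp = p'−p = (-3.1830,0.0390); α = Δx/Fx = (-3183/1000) / (-3183/100) = 1/10
check: Δy/Fy = (39/1000) / (39/100) = 1/10 ✓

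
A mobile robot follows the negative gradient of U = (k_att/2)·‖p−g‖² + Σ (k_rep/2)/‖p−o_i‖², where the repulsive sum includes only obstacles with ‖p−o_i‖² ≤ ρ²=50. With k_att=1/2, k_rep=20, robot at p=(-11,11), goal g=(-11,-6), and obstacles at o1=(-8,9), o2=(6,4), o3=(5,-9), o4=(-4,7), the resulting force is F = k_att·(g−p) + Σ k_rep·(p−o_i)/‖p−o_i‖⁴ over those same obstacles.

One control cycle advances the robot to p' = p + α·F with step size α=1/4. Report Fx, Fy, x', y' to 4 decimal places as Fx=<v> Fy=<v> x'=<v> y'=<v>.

Fx=-0.3550 Fy=-8.2633 x'=-11.0888 y'=8.9342

F_att = 1/2·(g−p) = 1/2·(0,-17) = (0.0000,-8.5000)
o1: d²=13 ≤ ρ²=50; F_rep = 20·(-3,2)/13² = (-0.3550,0.2367)
o2: d²=338 > ρ²=50 → inactive
o3: d²=656 > ρ²=50 → inactive
o4: d²=65 > ρ²=50 → inactive
F = F_att + ΣF_rep = (-0.3550,-8.2633)
p' = p + 1/4·F = (-11.0888,8.9342)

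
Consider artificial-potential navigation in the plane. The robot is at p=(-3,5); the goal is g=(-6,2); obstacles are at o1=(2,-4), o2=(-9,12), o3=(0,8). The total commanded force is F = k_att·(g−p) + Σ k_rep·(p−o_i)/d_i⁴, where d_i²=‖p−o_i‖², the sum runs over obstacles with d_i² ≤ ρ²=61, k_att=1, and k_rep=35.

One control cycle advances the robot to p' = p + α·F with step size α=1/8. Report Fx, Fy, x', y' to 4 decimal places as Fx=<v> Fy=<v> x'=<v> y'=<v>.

F_att = 1·(g−p) = 1·(-3,-3) = (-3.0000,-3.0000)
o1: d²=106 > ρ²=61 → inactive
o2: d²=85 > ρ²=61 → inactive
o3: d²=18 ≤ ρ²=61; F_rep = 35·(-3,-3)/18² = (-0.3241,-0.3241)
F = F_att + ΣF_rep = (-3.3241,-3.3241)
p' = p + 1/8·F = (-3.4155,4.5845)

Fx=-3.3241 Fy=-3.3241 x'=-3.4155 y'=4.5845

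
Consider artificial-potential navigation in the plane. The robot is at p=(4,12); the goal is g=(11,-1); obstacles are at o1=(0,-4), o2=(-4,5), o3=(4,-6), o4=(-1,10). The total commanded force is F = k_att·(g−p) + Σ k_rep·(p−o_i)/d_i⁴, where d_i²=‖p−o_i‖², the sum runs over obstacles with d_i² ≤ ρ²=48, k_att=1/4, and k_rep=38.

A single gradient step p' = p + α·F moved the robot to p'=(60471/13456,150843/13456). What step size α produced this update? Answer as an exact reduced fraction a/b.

F_att = 1/4·(g−p) = 1/4·(7,-13) = (1.7500,-3.2500)
o1: d²=272 > ρ²=48 → inactive
o2: d²=113 > ρ²=48 → inactive
o3: d²=324 > ρ²=48 → inactive
o4: d²=29 ≤ ρ²=48; F_rep = 38·(5,2)/29² = (0.2259,0.0904)
F = F_att + ΣF_rep = (1.9759,-3.1596)
Δp = p'−p = (0.4940,-0.7899); α = Δx/Fx = (6647/13456) / (6647/3364) = 1/4
check: Δy/Fy = (-10629/13456) / (-10629/3364) = 1/4 ✓

α = 1/4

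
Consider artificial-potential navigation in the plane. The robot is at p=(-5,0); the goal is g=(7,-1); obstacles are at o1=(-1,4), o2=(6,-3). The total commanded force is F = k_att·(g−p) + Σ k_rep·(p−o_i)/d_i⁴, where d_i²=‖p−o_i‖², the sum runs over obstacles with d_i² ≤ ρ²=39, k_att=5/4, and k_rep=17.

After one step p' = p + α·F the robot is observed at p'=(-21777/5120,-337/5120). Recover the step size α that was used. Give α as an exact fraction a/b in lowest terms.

α = 1/20

F_att = 5/4·(g−p) = 5/4·(12,-1) = (15.0000,-1.2500)
o1: d²=32 ≤ ρ²=39; F_rep = 17·(-4,-4)/32² = (-0.0664,-0.0664)
o2: d²=130 > ρ²=39 → inactive
F = F_att + ΣF_rep = (14.9336,-1.3164)
Δp = p'−p = (0.7467,-0.0658); α = Δx/Fx = (3823/5120) / (3823/256) = 1/20
check: Δy/Fy = (-337/5120) / (-337/256) = 1/20 ✓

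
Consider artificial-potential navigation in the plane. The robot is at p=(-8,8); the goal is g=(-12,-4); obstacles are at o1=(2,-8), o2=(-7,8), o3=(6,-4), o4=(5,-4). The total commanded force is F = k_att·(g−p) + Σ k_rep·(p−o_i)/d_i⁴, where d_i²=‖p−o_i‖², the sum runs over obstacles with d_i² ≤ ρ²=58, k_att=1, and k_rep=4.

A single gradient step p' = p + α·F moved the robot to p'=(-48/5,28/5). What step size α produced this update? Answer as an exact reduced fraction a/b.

α = 1/5

F_att = 1·(g−p) = 1·(-4,-12) = (-4.0000,-12.0000)
o1: d²=356 > ρ²=58 → inactive
o2: d²=1 ≤ ρ²=58; F_rep = 4·(-1,0)/1² = (-4.0000,0.0000)
o3: d²=340 > ρ²=58 → inactive
o4: d²=313 > ρ²=58 → inactive
F = F_att + ΣF_rep = (-8.0000,-12.0000)
Δp = p'−p = (-1.6000,-2.4000); α = Δx/Fx = (-8/5) / (-8) = 1/5
check: Δy/Fy = (-12/5) / (-12) = 1/5 ✓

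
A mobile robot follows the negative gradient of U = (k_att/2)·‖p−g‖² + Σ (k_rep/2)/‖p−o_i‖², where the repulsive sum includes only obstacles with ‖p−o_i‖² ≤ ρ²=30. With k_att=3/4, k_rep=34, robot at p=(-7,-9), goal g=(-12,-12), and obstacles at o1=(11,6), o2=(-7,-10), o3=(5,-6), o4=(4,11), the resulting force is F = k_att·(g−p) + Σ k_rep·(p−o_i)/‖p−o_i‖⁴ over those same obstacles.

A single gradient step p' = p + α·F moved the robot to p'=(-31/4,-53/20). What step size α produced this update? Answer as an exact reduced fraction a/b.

F_att = 3/4·(g−p) = 3/4·(-5,-3) = (-3.7500,-2.2500)
o1: d²=549 > ρ²=30 → inactive
o2: d²=1 ≤ ρ²=30; F_rep = 34·(0,1)/1² = (0.0000,34.0000)
o3: d²=153 > ρ²=30 → inactive
o4: d²=521 > ρ²=30 → inactive
F = F_att + ΣF_rep = (-3.7500,31.7500)
Δp = p'−p = (-0.7500,6.3500); α = Δx/Fx = (-3/4) / (-15/4) = 1/5
check: Δy/Fy = (127/20) / (127/4) = 1/5 ✓

α = 1/5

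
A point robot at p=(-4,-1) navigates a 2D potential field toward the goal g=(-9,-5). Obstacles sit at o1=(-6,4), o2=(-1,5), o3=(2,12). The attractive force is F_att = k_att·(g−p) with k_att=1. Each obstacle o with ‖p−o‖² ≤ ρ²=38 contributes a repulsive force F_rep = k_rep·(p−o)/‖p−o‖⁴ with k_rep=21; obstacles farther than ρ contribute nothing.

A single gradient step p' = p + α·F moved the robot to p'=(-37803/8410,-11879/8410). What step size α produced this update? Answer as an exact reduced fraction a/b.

F_att = 1·(g−p) = 1·(-5,-4) = (-5.0000,-4.0000)
o1: d²=29 ≤ ρ²=38; F_rep = 21·(2,-5)/29² = (0.0499,-0.1249)
o2: d²=45 > ρ²=38 → inactive
o3: d²=205 > ρ²=38 → inactive
F = F_att + ΣF_rep = (-4.9501,-4.1249)
Δp = p'−p = (-0.4950,-0.4125); α = Δx/Fx = (-4163/8410) / (-4163/841) = 1/10
check: Δy/Fy = (-3469/8410) / (-3469/841) = 1/10 ✓

α = 1/10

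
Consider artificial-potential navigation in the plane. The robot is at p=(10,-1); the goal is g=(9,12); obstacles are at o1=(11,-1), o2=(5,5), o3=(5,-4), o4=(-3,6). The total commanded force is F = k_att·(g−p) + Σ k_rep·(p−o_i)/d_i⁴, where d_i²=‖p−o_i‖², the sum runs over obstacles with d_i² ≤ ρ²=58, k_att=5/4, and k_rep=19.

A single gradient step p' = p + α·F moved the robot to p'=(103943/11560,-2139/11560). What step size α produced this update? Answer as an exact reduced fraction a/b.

F_att = 5/4·(g−p) = 5/4·(-1,13) = (-1.2500,16.2500)
o1: d²=1 ≤ ρ²=58; F_rep = 19·(-1,0)/1² = (-19.0000,0.0000)
o2: d²=61 > ρ²=58 → inactive
o3: d²=34 ≤ ρ²=58; F_rep = 19·(5,3)/34² = (0.0822,0.0493)
o4: d²=218 > ρ²=58 → inactive
F = F_att + ΣF_rep = (-20.1678,16.2993)
Δp = p'−p = (-1.0084,0.8150); α = Δx/Fx = (-11657/11560) / (-11657/578) = 1/20
check: Δy/Fy = (9421/11560) / (9421/578) = 1/20 ✓

α = 1/20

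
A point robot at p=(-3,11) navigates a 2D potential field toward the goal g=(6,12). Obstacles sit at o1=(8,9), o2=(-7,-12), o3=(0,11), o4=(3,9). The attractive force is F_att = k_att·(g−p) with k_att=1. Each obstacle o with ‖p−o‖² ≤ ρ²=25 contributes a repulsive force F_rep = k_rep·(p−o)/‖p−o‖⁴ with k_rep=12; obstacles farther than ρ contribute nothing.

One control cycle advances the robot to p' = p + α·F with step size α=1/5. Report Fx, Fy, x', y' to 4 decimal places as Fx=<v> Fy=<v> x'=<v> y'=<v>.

F_att = 1·(g−p) = 1·(9,1) = (9.0000,1.0000)
o1: d²=125 > ρ²=25 → inactive
o2: d²=545 > ρ²=25 → inactive
o3: d²=9 ≤ ρ²=25; F_rep = 12·(-3,0)/9² = (-0.4444,0.0000)
o4: d²=40 > ρ²=25 → inactive
F = F_att + ΣF_rep = (8.5556,1.0000)
p' = p + 1/5·F = (-1.2889,11.2000)

Fx=8.5556 Fy=1.0000 x'=-1.2889 y'=11.2000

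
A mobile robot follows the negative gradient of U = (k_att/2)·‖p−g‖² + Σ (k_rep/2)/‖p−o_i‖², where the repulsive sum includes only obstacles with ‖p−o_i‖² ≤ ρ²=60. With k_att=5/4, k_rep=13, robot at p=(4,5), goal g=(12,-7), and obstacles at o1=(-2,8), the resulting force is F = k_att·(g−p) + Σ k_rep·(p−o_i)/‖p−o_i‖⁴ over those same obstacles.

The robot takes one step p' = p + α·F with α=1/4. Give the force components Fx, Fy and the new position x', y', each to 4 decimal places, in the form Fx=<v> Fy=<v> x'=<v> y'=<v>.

Fx=10.0385 Fy=-15.0193 x'=6.5096 y'=1.2452

F_att = 5/4·(g−p) = 5/4·(8,-12) = (10.0000,-15.0000)
o1: d²=45 ≤ ρ²=60; F_rep = 13·(6,-3)/45² = (0.0385,-0.0193)
F = F_att + ΣF_rep = (10.0385,-15.0193)
p' = p + 1/4·F = (6.5096,1.2452)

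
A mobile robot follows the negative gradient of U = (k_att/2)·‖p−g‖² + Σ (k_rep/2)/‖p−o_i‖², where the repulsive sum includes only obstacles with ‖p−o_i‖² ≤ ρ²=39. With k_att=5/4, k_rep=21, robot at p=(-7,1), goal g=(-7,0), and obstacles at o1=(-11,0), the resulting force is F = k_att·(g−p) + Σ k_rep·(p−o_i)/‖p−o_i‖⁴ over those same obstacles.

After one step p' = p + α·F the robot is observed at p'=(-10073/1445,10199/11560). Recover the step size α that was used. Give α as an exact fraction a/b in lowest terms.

F_att = 5/4·(g−p) = 5/4·(0,-1) = (0.0000,-1.2500)
o1: d²=17 ≤ ρ²=39; F_rep = 21·(4,1)/17² = (0.2907,0.0727)
F = F_att + ΣF_rep = (0.2907,-1.1773)
Δp = p'−p = (0.0291,-0.1177); α = Δx/Fx = (42/1445) / (84/289) = 1/10
check: Δy/Fy = (-1361/11560) / (-1361/1156) = 1/10 ✓

α = 1/10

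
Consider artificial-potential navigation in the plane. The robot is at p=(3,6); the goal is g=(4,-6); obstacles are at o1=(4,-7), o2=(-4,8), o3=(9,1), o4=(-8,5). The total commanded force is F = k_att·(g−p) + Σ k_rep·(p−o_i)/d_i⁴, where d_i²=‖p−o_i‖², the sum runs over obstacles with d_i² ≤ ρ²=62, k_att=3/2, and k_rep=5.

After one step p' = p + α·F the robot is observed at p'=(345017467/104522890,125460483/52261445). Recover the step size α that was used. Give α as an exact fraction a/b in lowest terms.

F_att = 3/2·(g−p) = 3/2·(1,-12) = (1.5000,-18.0000)
o1: d²=170 > ρ²=62 → inactive
o2: d²=53 ≤ ρ²=62; F_rep = 5·(7,-2)/53² = (0.0125,-0.0036)
o3: d²=61 ≤ ρ²=62; F_rep = 5·(-6,5)/61² = (-0.0081,0.0067)
o4: d²=122 > ρ²=62 → inactive
F = F_att + ΣF_rep = (1.5044,-17.9968)
Δp = p'−p = (0.3009,-3.5994); α = Δx/Fx = (31448797/104522890) / (31448797/20904578) = 1/5
check: Δy/Fy = (-188108187/52261445) / (-188108187/10452289) = 1/5 ✓

α = 1/5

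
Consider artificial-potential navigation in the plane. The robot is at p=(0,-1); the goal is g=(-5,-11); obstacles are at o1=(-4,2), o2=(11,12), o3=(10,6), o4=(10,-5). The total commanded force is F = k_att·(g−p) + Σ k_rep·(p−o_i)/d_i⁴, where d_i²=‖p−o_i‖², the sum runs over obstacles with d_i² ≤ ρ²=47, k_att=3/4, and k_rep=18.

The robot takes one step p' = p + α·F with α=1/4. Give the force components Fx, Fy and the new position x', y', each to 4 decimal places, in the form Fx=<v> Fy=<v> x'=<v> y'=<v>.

Fx=-3.6348 Fy=-7.5864 x'=-0.9087 y'=-2.8966

F_att = 3/4·(g−p) = 3/4·(-5,-10) = (-3.7500,-7.5000)
o1: d²=25 ≤ ρ²=47; F_rep = 18·(4,-3)/25² = (0.1152,-0.0864)
o2: d²=290 > ρ²=47 → inactive
o3: d²=149 > ρ²=47 → inactive
o4: d²=116 > ρ²=47 → inactive
F = F_att + ΣF_rep = (-3.6348,-7.5864)
p' = p + 1/4·F = (-0.9087,-2.8966)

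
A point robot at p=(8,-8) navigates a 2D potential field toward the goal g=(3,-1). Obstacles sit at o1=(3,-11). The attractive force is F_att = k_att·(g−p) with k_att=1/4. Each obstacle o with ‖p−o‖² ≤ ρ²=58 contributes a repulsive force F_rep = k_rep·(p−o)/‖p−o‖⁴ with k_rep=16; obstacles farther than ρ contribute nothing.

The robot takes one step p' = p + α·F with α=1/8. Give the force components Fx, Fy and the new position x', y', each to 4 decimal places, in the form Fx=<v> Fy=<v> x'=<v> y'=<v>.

Fx=-1.1808 Fy=1.7915 x'=7.8524 y'=-7.7761

F_att = 1/4·(g−p) = 1/4·(-5,7) = (-1.2500,1.7500)
o1: d²=34 ≤ ρ²=58; F_rep = 16·(5,3)/34² = (0.0692,0.0415)
F = F_att + ΣF_rep = (-1.1808,1.7915)
p' = p + 1/8·F = (7.8524,-7.7761)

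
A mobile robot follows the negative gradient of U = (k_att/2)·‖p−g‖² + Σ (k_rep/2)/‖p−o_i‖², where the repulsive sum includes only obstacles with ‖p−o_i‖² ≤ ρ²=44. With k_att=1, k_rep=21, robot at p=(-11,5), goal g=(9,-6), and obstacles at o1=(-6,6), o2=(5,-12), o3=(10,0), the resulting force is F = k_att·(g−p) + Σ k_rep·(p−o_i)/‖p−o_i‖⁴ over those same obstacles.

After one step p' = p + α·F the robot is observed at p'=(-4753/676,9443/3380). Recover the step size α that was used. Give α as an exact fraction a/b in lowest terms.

α = 1/5

F_att = 1·(g−p) = 1·(20,-11) = (20.0000,-11.0000)
o1: d²=26 ≤ ρ²=44; F_rep = 21·(-5,-1)/26² = (-0.1553,-0.0311)
o2: d²=545 > ρ²=44 → inactive
o3: d²=466 > ρ²=44 → inactive
F = F_att + ΣF_rep = (19.8447,-11.0311)
Δp = p'−p = (3.9689,-2.2062); α = Δx/Fx = (2683/676) / (13415/676) = 1/5
check: Δy/Fy = (-7457/3380) / (-7457/676) = 1/5 ✓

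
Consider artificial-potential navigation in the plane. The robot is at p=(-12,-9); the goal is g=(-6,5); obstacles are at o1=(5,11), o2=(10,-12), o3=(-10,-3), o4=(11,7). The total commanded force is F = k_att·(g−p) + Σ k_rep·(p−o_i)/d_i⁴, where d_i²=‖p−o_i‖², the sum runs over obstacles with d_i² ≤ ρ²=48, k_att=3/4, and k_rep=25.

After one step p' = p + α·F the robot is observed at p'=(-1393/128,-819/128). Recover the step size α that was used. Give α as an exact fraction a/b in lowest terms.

α = 1/4

F_att = 3/4·(g−p) = 3/4·(6,14) = (4.5000,10.5000)
o1: d²=689 > ρ²=48 → inactive
o2: d²=493 > ρ²=48 → inactive
o3: d²=40 ≤ ρ²=48; F_rep = 25·(-2,-6)/40² = (-0.0312,-0.0938)
o4: d²=785 > ρ²=48 → inactive
F = F_att + ΣF_rep = (4.4688,10.4062)
Δp = p'−p = (1.1172,2.6016); α = Δx/Fx = (143/128) / (143/32) = 1/4
check: Δy/Fy = (333/128) / (333/32) = 1/4 ✓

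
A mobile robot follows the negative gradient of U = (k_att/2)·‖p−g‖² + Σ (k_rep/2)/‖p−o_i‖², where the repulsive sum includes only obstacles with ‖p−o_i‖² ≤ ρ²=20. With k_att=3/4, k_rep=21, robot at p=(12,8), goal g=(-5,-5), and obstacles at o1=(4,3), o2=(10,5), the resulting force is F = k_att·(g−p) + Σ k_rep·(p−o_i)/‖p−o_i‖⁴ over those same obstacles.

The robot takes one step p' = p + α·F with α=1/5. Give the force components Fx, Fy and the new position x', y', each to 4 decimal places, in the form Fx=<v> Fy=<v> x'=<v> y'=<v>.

F_att = 3/4·(g−p) = 3/4·(-17,-13) = (-12.7500,-9.7500)
o1: d²=89 > ρ²=20 → inactive
o2: d²=13 ≤ ρ²=20; F_rep = 21·(2,3)/13² = (0.2485,0.3728)
F = F_att + ΣF_rep = (-12.5015,-9.3772)
p' = p + 1/5·F = (9.4997,6.1246)

Fx=-12.5015 Fy=-9.3772 x'=9.4997 y'=6.1246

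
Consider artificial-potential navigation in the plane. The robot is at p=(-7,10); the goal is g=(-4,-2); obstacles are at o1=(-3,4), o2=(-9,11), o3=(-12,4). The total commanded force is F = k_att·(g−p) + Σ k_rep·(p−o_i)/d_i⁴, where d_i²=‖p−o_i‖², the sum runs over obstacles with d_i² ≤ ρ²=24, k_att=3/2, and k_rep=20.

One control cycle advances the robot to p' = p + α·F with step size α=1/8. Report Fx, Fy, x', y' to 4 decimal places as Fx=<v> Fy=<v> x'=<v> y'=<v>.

F_att = 3/2·(g−p) = 3/2·(3,-12) = (4.5000,-18.0000)
o1: d²=52 > ρ²=24 → inactive
o2: d²=5 ≤ ρ²=24; F_rep = 20·(2,-1)/5² = (1.6000,-0.8000)
o3: d²=61 > ρ²=24 → inactive
F = F_att + ΣF_rep = (6.1000,-18.8000)
p' = p + 1/8·F = (-6.2375,7.6500)

Fx=6.1000 Fy=-18.8000 x'=-6.2375 y'=7.6500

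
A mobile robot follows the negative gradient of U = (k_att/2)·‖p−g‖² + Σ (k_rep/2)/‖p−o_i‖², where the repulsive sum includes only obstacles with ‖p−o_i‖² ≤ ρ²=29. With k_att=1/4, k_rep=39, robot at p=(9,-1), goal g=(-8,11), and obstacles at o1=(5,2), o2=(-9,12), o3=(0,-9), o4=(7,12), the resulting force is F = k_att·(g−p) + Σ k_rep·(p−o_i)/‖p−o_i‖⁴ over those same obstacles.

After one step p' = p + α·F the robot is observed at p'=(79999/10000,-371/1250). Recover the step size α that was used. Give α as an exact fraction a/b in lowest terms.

F_att = 1/4·(g−p) = 1/4·(-17,12) = (-4.2500,3.0000)
o1: d²=25 ≤ ρ²=29; F_rep = 39·(4,-3)/25² = (0.2496,-0.1872)
o2: d²=493 > ρ²=29 → inactive
o3: d²=145 > ρ²=29 → inactive
o4: d²=173 > ρ²=29 → inactive
F = F_att + ΣF_rep = (-4.0004,2.8128)
Δp = p'−p = (-1.0001,0.7032); α = Δx/Fx = (-10001/10000) / (-10001/2500) = 1/4
check: Δy/Fy = (879/1250) / (1758/625) = 1/4 ✓

α = 1/4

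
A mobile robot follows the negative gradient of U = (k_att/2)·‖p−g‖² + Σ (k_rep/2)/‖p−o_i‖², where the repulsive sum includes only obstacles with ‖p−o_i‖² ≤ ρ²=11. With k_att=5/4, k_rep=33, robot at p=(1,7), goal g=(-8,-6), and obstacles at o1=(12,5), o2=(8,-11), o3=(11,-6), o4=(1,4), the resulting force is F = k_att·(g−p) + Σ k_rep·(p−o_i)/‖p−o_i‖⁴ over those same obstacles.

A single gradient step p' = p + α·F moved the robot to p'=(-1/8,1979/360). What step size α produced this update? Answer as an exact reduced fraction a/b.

F_att = 5/4·(g−p) = 5/4·(-9,-13) = (-11.2500,-16.2500)
o1: d²=125 > ρ²=11 → inactive
o2: d²=373 > ρ²=11 → inactive
o3: d²=269 > ρ²=11 → inactive
o4: d²=9 ≤ ρ²=11; F_rep = 33·(0,3)/9² = (0.0000,1.2222)
F = F_att + ΣF_rep = (-11.2500,-15.0278)
Δp = p'−p = (-1.1250,-1.5028); α = Δx/Fx = (-9/8) / (-45/4) = 1/10
check: Δy/Fy = (-541/360) / (-541/36) = 1/10 ✓

α = 1/10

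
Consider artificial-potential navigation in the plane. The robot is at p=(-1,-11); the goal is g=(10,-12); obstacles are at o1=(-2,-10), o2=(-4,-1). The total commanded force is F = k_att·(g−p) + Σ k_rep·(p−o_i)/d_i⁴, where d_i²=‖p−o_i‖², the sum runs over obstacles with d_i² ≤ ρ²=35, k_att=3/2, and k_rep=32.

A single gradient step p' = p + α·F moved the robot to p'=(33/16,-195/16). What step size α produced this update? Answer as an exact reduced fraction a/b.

F_att = 3/2·(g−p) = 3/2·(11,-1) = (16.5000,-1.5000)
o1: d²=2 ≤ ρ²=35; F_rep = 32·(1,-1)/2² = (8.0000,-8.0000)
o2: d²=109 > ρ²=35 → inactive
F = F_att + ΣF_rep = (24.5000,-9.5000)
Δp = p'−p = (3.0625,-1.1875); α = Δx/Fx = (49/16) / (49/2) = 1/8
check: Δy/Fy = (-19/16) / (-19/2) = 1/8 ✓

α = 1/8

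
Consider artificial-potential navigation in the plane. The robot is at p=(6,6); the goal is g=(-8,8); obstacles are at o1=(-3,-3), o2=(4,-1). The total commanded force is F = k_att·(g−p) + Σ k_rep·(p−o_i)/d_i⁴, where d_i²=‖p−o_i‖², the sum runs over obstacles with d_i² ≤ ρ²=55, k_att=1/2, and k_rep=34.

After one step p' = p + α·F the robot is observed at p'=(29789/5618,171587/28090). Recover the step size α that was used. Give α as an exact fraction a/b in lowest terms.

F_att = 1/2·(g−p) = 1/2·(-14,2) = (-7.0000,1.0000)
o1: d²=162 > ρ²=55 → inactive
o2: d²=53 ≤ ρ²=55; F_rep = 34·(2,7)/53² = (0.0242,0.0847)
F = F_att + ΣF_rep = (-6.9758,1.0847)
Δp = p'−p = (-0.6976,0.1085); α = Δx/Fx = (-3919/5618) / (-19595/2809) = 1/10
check: Δy/Fy = (3047/28090) / (3047/2809) = 1/10 ✓

α = 1/10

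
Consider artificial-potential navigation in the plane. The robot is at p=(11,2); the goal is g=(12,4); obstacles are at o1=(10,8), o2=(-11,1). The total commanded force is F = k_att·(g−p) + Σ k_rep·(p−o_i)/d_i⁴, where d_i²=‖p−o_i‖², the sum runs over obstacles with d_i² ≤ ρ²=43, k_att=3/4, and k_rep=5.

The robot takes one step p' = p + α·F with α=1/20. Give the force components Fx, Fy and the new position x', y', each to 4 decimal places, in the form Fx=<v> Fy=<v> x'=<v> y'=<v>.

Fx=0.7537 Fy=1.4781 x'=11.0377 y'=2.0739

F_att = 3/4·(g−p) = 3/4·(1,2) = (0.7500,1.5000)
o1: d²=37 ≤ ρ²=43; F_rep = 5·(1,-6)/37² = (0.0037,-0.0219)
o2: d²=485 > ρ²=43 → inactive
F = F_att + ΣF_rep = (0.7537,1.4781)
p' = p + 1/20·F = (11.0377,2.0739)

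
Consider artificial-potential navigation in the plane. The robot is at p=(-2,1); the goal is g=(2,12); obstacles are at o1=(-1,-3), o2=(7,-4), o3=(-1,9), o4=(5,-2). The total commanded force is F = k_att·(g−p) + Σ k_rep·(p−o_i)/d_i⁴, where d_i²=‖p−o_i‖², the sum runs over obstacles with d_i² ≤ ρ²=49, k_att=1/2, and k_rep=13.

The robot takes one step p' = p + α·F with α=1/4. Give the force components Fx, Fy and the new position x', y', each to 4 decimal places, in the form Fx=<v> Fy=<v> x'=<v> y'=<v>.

Fx=1.9550 Fy=5.6799 x'=-1.5112 y'=2.4200

F_att = 1/2·(g−p) = 1/2·(4,11) = (2.0000,5.5000)
o1: d²=17 ≤ ρ²=49; F_rep = 13·(-1,4)/17² = (-0.0450,0.1799)
o2: d²=106 > ρ²=49 → inactive
o3: d²=65 > ρ²=49 → inactive
o4: d²=58 > ρ²=49 → inactive
F = F_att + ΣF_rep = (1.9550,5.6799)
p' = p + 1/4·F = (-1.5112,2.4200)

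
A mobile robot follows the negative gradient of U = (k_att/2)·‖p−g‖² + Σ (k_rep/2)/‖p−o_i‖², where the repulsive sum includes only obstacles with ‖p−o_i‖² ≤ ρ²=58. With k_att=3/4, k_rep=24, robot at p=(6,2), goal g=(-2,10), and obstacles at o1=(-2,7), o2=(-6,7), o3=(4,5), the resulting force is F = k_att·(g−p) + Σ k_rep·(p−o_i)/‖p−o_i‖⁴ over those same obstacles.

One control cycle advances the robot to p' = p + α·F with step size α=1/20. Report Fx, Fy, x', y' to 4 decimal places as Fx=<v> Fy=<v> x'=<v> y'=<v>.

F_att = 3/4·(g−p) = 3/4·(-8,8) = (-6.0000,6.0000)
o1: d²=89 > ρ²=58 → inactive
o2: d²=169 > ρ²=58 → inactive
o3: d²=13 ≤ ρ²=58; F_rep = 24·(2,-3)/13² = (0.2840,-0.4260)
F = F_att + ΣF_rep = (-5.7160,5.5740)
p' = p + 1/20·F = (5.7142,2.2787)

Fx=-5.7160 Fy=5.5740 x'=5.7142 y'=2.2787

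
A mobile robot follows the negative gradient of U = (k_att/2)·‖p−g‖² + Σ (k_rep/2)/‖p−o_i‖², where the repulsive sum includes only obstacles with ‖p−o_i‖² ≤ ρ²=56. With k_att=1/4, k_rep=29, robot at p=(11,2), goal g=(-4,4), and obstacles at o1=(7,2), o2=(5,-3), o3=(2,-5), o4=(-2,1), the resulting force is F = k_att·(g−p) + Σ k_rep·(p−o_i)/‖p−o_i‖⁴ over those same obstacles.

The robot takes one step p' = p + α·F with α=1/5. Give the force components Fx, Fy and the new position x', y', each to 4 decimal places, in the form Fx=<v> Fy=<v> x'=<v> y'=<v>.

F_att = 1/4·(g−p) = 1/4·(-15,2) = (-3.7500,0.5000)
o1: d²=16 ≤ ρ²=56; F_rep = 29·(4,0)/16² = (0.4531,0.0000)
o2: d²=61 > ρ²=56 → inactive
o3: d²=130 > ρ²=56 → inactive
o4: d²=170 > ρ²=56 → inactive
F = F_att + ΣF_rep = (-3.2969,0.5000)
p' = p + 1/5·F = (10.3406,2.1000)

Fx=-3.2969 Fy=0.5000 x'=10.3406 y'=2.1000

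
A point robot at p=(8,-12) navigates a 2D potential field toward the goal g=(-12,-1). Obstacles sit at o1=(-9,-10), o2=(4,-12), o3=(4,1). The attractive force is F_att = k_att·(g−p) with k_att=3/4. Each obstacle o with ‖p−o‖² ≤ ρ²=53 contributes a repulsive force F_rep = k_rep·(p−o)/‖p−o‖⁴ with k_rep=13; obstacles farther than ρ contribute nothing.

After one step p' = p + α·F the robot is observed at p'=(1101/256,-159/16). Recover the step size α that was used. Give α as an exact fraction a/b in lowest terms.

F_att = 3/4·(g−p) = 3/4·(-20,11) = (-15.0000,8.2500)
o1: d²=293 > ρ²=53 → inactive
o2: d²=16 ≤ ρ²=53; F_rep = 13·(4,0)/16² = (0.2031,0.0000)
o3: d²=185 > ρ²=53 → inactive
F = F_att + ΣF_rep = (-14.7969,8.2500)
Δp = p'−p = (-3.6992,2.0625); α = Δx/Fx = (-947/256) / (-947/64) = 1/4
check: Δy/Fy = (33/16) / (33/4) = 1/4 ✓

α = 1/4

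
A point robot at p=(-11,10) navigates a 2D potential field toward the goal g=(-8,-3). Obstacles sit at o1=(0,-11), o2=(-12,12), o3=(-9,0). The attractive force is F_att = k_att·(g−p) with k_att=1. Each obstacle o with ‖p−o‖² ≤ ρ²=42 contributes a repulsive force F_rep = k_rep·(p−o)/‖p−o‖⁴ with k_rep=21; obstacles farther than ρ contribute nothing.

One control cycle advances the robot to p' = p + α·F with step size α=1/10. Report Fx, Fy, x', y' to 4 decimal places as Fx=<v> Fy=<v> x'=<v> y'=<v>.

Fx=3.8400 Fy=-14.6800 x'=-10.6160 y'=8.5320

F_att = 1·(g−p) = 1·(3,-13) = (3.0000,-13.0000)
o1: d²=562 > ρ²=42 → inactive
o2: d²=5 ≤ ρ²=42; F_rep = 21·(1,-2)/5² = (0.8400,-1.6800)
o3: d²=104 > ρ²=42 → inactive
F = F_att + ΣF_rep = (3.8400,-14.6800)
p' = p + 1/10·F = (-10.6160,8.5320)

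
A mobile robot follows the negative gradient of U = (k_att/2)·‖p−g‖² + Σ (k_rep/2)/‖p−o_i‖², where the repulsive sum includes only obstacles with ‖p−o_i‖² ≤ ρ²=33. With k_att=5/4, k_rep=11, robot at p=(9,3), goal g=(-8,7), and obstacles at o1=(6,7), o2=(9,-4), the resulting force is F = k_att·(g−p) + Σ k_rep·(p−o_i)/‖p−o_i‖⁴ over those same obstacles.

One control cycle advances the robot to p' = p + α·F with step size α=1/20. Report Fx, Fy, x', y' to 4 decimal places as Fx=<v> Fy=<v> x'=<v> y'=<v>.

Fx=-21.1972 Fy=4.9296 x'=7.9401 y'=3.2465

F_att = 5/4·(g−p) = 5/4·(-17,4) = (-21.2500,5.0000)
o1: d²=25 ≤ ρ²=33; F_rep = 11·(3,-4)/25² = (0.0528,-0.0704)
o2: d²=49 > ρ²=33 → inactive
F = F_att + ΣF_rep = (-21.1972,4.9296)
p' = p + 1/20·F = (7.9401,3.2465)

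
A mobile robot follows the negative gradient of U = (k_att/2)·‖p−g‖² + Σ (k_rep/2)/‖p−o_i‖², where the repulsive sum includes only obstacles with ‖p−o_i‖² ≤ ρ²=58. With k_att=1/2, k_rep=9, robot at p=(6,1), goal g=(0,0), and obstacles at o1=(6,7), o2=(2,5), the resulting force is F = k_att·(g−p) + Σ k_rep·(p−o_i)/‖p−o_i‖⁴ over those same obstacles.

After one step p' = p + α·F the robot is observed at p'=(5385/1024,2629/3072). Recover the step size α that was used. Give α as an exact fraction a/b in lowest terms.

α = 1/4

F_att = 1/2·(g−p) = 1/2·(-6,-1) = (-3.0000,-0.5000)
o1: d²=36 ≤ ρ²=58; F_rep = 9·(0,-6)/36² = (0.0000,-0.0417)
o2: d²=32 ≤ ρ²=58; F_rep = 9·(4,-4)/32² = (0.0352,-0.0352)
F = F_att + ΣF_rep = (-2.9648,-0.5768)
Δp = p'−p = (-0.7412,-0.1442); α = Δx/Fx = (-759/1024) / (-759/256) = 1/4
check: Δy/Fy = (-443/3072) / (-443/768) = 1/4 ✓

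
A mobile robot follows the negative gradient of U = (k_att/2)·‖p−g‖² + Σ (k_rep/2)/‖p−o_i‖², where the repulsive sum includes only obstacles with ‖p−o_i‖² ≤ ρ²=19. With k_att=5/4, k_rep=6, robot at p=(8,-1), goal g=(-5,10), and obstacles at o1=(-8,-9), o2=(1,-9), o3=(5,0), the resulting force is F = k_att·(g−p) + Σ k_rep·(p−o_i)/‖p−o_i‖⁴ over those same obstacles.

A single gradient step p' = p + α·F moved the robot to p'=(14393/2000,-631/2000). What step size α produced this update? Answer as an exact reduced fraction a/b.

α = 1/20

F_att = 5/4·(g−p) = 5/4·(-13,11) = (-16.2500,13.7500)
o1: d²=320 > ρ²=19 → inactive
o2: d²=113 > ρ²=19 → inactive
o3: d²=10 ≤ ρ²=19; F_rep = 6·(3,-1)/10² = (0.1800,-0.0600)
F = F_att + ΣF_rep = (-16.0700,13.6900)
Δp = p'−p = (-0.8035,0.6845); α = Δx/Fx = (-1607/2000) / (-1607/100) = 1/20
check: Δy/Fy = (1369/2000) / (1369/100) = 1/20 ✓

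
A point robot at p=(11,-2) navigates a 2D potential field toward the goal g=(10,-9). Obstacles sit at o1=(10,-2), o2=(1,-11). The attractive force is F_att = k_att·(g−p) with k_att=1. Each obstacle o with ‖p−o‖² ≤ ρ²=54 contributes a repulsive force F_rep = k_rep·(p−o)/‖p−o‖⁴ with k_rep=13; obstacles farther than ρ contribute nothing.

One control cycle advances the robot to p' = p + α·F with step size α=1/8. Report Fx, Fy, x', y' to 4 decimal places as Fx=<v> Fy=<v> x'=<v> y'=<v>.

F_att = 1·(g−p) = 1·(-1,-7) = (-1.0000,-7.0000)
o1: d²=1 ≤ ρ²=54; F_rep = 13·(1,0)/1² = (13.0000,0.0000)
o2: d²=181 > ρ²=54 → inactive
F = F_att + ΣF_rep = (12.0000,-7.0000)
p' = p + 1/8·F = (12.5000,-2.8750)

Fx=12.0000 Fy=-7.0000 x'=12.5000 y'=-2.8750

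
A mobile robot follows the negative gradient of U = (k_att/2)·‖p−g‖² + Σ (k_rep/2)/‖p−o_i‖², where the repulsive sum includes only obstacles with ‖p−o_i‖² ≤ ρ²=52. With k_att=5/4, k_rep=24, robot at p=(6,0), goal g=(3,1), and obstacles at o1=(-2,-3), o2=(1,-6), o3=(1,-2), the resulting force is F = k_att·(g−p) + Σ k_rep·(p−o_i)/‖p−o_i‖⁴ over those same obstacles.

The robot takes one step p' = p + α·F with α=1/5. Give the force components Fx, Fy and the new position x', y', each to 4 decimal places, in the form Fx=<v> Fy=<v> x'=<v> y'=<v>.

F_att = 5/4·(g−p) = 5/4·(-3,1) = (-3.7500,1.2500)
o1: d²=73 > ρ²=52 → inactive
o2: d²=61 > ρ²=52 → inactive
o3: d²=29 ≤ ρ²=52; F_rep = 24·(5,2)/29² = (0.1427,0.0571)
F = F_att + ΣF_rep = (-3.6073,1.3071)
p' = p + 1/5·F = (5.2785,0.2614)

Fx=-3.6073 Fy=1.3071 x'=5.2785 y'=0.2614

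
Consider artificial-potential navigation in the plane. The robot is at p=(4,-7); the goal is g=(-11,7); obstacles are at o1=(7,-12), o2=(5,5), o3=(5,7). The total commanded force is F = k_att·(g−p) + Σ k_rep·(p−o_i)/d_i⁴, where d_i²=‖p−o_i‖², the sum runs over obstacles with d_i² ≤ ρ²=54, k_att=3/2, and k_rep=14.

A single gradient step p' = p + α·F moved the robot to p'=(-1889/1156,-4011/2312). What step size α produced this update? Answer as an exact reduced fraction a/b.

α = 1/4

F_att = 3/2·(g−p) = 3/2·(-15,14) = (-22.5000,21.0000)
o1: d²=34 ≤ ρ²=54; F_rep = 14·(-3,5)/34² = (-0.0363,0.0606)
o2: d²=145 > ρ²=54 → inactive
o3: d²=197 > ρ²=54 → inactive
F = F_att + ΣF_rep = (-22.5363,21.0606)
Δp = p'−p = (-5.6341,5.2651); α = Δx/Fx = (-6513/1156) / (-6513/289) = 1/4
check: Δy/Fy = (12173/2312) / (12173/578) = 1/4 ✓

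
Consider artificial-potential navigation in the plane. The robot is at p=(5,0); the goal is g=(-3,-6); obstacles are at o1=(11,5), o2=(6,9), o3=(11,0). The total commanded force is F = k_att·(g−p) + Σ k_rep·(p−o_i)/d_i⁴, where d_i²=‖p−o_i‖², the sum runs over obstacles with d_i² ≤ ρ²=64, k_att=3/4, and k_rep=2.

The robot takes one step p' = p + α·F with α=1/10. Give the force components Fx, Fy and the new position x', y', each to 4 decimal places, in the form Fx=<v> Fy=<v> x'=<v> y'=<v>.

Fx=-6.0125 Fy=-4.5027 x'=4.3988 y'=-0.4503

F_att = 3/4·(g−p) = 3/4·(-8,-6) = (-6.0000,-4.5000)
o1: d²=61 ≤ ρ²=64; F_rep = 2·(-6,-5)/61² = (-0.0032,-0.0027)
o2: d²=82 > ρ²=64 → inactive
o3: d²=36 ≤ ρ²=64; F_rep = 2·(-6,0)/36² = (-0.0093,0.0000)
F = F_att + ΣF_rep = (-6.0125,-4.5027)
p' = p + 1/10·F = (4.3988,-0.4503)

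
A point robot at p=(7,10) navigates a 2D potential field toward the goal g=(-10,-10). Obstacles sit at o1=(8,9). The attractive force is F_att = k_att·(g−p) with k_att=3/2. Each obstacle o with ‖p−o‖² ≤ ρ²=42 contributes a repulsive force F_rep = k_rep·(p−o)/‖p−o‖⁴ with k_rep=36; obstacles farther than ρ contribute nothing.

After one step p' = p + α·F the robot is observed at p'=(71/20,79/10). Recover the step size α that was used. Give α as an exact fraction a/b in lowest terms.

α = 1/10

F_att = 3/2·(g−p) = 3/2·(-17,-20) = (-25.5000,-30.0000)
o1: d²=2 ≤ ρ²=42; F_rep = 36·(-1,1)/2² = (-9.0000,9.0000)
F = F_att + ΣF_rep = (-34.5000,-21.0000)
Δp = p'−p = (-3.4500,-2.1000); α = Δx/Fx = (-69/20) / (-69/2) = 1/10
check: Δy/Fy = (-21/10) / (-21) = 1/10 ✓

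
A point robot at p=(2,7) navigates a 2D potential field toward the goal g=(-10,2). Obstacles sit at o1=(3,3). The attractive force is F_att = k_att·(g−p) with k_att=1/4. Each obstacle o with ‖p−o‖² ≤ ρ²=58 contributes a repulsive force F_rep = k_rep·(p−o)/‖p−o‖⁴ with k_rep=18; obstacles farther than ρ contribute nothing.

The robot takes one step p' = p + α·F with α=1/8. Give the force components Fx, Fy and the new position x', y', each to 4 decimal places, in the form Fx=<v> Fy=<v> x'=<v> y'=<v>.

F_att = 1/4·(g−p) = 1/4·(-12,-5) = (-3.0000,-1.2500)
o1: d²=17 ≤ ρ²=58; F_rep = 18·(-1,4)/17² = (-0.0623,0.2491)
F = F_att + ΣF_rep = (-3.0623,-1.0009)
p' = p + 1/8·F = (1.6172,6.8749)

Fx=-3.0623 Fy=-1.0009 x'=1.6172 y'=6.8749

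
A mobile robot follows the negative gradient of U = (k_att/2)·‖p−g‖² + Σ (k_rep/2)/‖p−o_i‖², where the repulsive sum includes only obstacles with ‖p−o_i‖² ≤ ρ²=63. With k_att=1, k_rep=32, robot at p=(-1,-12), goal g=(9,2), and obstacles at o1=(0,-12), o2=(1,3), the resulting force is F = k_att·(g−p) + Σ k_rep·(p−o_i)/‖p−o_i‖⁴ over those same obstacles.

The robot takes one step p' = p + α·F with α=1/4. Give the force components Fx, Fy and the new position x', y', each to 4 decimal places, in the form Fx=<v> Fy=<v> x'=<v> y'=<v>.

F_att = 1·(g−p) = 1·(10,14) = (10.0000,14.0000)
o1: d²=1 ≤ ρ²=63; F_rep = 32·(-1,0)/1² = (-32.0000,0.0000)
o2: d²=229 > ρ²=63 → inactive
F = F_att + ΣF_rep = (-22.0000,14.0000)
p' = p + 1/4·F = (-6.5000,-8.5000)

Fx=-22.0000 Fy=14.0000 x'=-6.5000 y'=-8.5000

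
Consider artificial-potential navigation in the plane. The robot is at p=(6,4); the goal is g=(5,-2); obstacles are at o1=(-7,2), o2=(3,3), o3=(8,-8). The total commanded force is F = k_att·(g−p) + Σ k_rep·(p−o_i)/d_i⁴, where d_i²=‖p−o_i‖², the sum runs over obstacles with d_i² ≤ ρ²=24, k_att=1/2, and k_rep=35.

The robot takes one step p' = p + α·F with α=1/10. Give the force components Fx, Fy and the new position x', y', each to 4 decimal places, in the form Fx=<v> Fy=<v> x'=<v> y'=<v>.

F_att = 1/2·(g−p) = 1/2·(-1,-6) = (-0.5000,-3.0000)
o1: d²=173 > ρ²=24 → inactive
o2: d²=10 ≤ ρ²=24; F_rep = 35·(3,1)/10² = (1.0500,0.3500)
o3: d²=148 > ρ²=24 → inactive
F = F_att + ΣF_rep = (0.5500,-2.6500)
p' = p + 1/10·F = (6.0550,3.7350)

Fx=0.5500 Fy=-2.6500 x'=6.0550 y'=3.7350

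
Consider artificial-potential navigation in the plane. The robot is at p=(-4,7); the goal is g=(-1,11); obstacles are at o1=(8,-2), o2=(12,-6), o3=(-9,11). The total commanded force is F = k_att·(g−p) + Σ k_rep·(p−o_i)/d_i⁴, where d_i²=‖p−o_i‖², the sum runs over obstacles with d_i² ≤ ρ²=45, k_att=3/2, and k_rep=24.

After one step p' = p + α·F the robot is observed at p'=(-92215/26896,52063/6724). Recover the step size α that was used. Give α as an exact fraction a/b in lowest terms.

F_att = 3/2·(g−p) = 3/2·(3,4) = (4.5000,6.0000)
o1: d²=225 > ρ²=45 → inactive
o2: d²=425 > ρ²=45 → inactive
o3: d²=41 ≤ ρ²=45; F_rep = 24·(5,-4)/41² = (0.0714,-0.0571)
F = F_att + ΣF_rep = (4.5714,5.9429)
Δp = p'−p = (0.5714,0.7429); α = Δx/Fx = (15369/26896) / (15369/3362) = 1/8
check: Δy/Fy = (4995/6724) / (9990/1681) = 1/8 ✓

α = 1/8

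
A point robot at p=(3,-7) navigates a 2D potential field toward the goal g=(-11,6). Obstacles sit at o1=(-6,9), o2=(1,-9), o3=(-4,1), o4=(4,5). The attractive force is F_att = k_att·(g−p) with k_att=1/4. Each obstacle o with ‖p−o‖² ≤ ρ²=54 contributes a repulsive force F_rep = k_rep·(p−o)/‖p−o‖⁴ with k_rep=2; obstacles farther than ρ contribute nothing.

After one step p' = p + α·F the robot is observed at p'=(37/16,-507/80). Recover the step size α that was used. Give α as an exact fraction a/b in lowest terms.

F_att = 1/4·(g−p) = 1/4·(-14,13) = (-3.5000,3.2500)
o1: d²=337 > ρ²=54 → inactive
o2: d²=8 ≤ ρ²=54; F_rep = 2·(2,2)/8² = (0.0625,0.0625)
o3: d²=113 > ρ²=54 → inactive
o4: d²=145 > ρ²=54 → inactive
F = F_att + ΣF_rep = (-3.4375,3.3125)
Δp = p'−p = (-0.6875,0.6625); α = Δx/Fx = (-11/16) / (-55/16) = 1/5
check: Δy/Fy = (53/80) / (53/16) = 1/5 ✓

α = 1/5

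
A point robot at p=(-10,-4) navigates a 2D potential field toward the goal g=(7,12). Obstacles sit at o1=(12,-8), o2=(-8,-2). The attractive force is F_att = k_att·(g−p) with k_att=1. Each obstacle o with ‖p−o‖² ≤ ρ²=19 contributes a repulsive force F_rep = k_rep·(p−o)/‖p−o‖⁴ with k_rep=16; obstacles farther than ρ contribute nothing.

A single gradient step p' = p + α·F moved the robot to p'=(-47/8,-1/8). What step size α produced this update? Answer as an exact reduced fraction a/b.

α = 1/4

F_att = 1·(g−p) = 1·(17,16) = (17.0000,16.0000)
o1: d²=500 > ρ²=19 → inactive
o2: d²=8 ≤ ρ²=19; F_rep = 16·(-2,-2)/8² = (-0.5000,-0.5000)
F = F_att + ΣF_rep = (16.5000,15.5000)
Δp = p'−p = (4.1250,3.8750); α = Δx/Fx = (33/8) / (33/2) = 1/4
check: Δy/Fy = (31/8) / (31/2) = 1/4 ✓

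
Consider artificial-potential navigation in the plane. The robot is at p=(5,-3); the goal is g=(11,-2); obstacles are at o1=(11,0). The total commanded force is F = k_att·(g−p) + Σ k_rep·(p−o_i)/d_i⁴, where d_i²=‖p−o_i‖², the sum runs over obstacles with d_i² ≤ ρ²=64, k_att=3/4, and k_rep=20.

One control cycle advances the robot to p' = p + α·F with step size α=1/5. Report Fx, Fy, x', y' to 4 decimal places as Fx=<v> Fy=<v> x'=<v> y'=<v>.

F_att = 3/4·(g−p) = 3/4·(6,1) = (4.5000,0.7500)
o1: d²=45 ≤ ρ²=64; F_rep = 20·(-6,-3)/45² = (-0.0593,-0.0296)
F = F_att + ΣF_rep = (4.4407,0.7204)
p' = p + 1/5·F = (5.8881,-2.8559)

Fx=4.4407 Fy=0.7204 x'=5.8881 y'=-2.8559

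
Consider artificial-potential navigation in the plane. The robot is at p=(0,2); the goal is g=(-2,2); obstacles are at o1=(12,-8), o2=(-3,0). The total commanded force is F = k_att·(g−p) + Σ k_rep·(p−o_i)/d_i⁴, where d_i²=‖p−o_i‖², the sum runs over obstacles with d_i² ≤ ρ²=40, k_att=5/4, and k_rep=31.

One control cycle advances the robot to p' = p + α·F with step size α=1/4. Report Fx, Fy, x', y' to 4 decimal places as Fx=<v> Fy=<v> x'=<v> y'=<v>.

F_att = 5/4·(g−p) = 5/4·(-2,0) = (-2.5000,0.0000)
o1: d²=244 > ρ²=40 → inactive
o2: d²=13 ≤ ρ²=40; F_rep = 31·(3,2)/13² = (0.5503,0.3669)
F = F_att + ΣF_rep = (-1.9497,0.3669)
p' = p + 1/4·F = (-0.4874,2.0917)

Fx=-1.9497 Fy=0.3669 x'=-0.4874 y'=2.0917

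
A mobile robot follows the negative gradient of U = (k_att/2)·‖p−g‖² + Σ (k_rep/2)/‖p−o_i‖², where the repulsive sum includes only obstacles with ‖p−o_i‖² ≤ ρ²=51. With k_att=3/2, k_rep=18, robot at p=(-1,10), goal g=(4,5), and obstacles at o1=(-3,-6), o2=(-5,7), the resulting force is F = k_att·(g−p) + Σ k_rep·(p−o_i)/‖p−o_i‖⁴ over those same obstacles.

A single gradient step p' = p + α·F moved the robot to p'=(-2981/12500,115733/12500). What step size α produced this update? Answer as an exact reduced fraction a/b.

F_att = 3/2·(g−p) = 3/2·(5,-5) = (7.5000,-7.5000)
o1: d²=260 > ρ²=51 → inactive
o2: d²=25 ≤ ρ²=51; F_rep = 18·(4,3)/25² = (0.1152,0.0864)
F = F_att + ΣF_rep = (7.6152,-7.4136)
Δp = p'−p = (0.7615,-0.7414); α = Δx/Fx = (9519/12500) / (9519/1250) = 1/10
check: Δy/Fy = (-9267/12500) / (-9267/1250) = 1/10 ✓

α = 1/10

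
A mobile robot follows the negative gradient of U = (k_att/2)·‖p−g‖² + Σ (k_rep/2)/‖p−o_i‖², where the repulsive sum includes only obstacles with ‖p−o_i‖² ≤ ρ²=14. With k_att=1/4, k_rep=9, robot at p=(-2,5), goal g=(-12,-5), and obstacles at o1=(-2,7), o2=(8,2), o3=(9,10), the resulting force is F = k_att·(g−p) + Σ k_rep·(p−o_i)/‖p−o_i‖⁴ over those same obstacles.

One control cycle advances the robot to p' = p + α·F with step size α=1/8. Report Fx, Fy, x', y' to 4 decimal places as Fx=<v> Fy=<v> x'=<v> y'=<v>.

F_att = 1/4·(g−p) = 1/4·(-10,-10) = (-2.5000,-2.5000)
o1: d²=4 ≤ ρ²=14; F_rep = 9·(0,-2)/4² = (0.0000,-1.1250)
o2: d²=109 > ρ²=14 → inactive
o3: d²=146 > ρ²=14 → inactive
F = F_att + ΣF_rep = (-2.5000,-3.6250)
p' = p + 1/8·F = (-2.3125,4.5469)

Fx=-2.5000 Fy=-3.6250 x'=-2.3125 y'=4.5469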